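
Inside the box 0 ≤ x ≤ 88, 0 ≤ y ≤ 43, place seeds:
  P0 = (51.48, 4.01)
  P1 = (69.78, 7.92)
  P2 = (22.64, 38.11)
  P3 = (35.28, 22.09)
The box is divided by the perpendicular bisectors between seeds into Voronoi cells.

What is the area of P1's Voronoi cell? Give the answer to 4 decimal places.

Area of P1's cell: 1217.1819

1. box [0,88]×[0,43]: [(0, 0) (88, 0) (88, 43) (0, 43)]
2. ⊥bis P1·P0 via (60.63,5.965): [(61.9045, 0) (88, 0) (88, 43) (52.7171, 43)]  |A|=1319.6368
3. ⊥bis P1·P2 via (46.21,23.015): [(54.2911, 35.6331) (61.9045, 0) (88, 0) (88, 43) (59.009, 43)]  |A|=1296.4606
4. ⊥bis P1·P3 via (52.53,15.005): [(56.5877, 24.8843) (61.9045, 0) (88, 0) (88, 43) (64.0282, 43)]  |A|=1217.1819
5. canonical 5-gon: [(56.5877, 24.8843) (61.9045, 0) (88, 0) (88, 43) (64.0282, 43)]
6. shoelace: 1217.1819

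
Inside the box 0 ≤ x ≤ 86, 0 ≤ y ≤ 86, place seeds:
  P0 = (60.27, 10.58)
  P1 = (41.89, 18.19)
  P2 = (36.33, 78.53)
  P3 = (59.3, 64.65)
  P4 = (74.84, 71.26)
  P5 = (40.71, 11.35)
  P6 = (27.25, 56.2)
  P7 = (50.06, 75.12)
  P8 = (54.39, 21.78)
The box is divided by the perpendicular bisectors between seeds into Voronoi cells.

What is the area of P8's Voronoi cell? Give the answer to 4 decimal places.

1. box [0,86]×[0,86]: [(0, 0) (86, 0) (86, 86) (0, 86)]
2. ⊥bis P8·P0 via (57.33,16.18): [(0, 0) (26.511, 0) (86, 31.2318) (86, 86) (0, 86)]  |A|=6467.0265
3. ⊥bis P8·P1 via (48.14,19.985): [(50.2937, 12.486) (86, 31.2318) (86, 86) (29.1805, 86)]  |A|=3066.301
4. ⊥bis P8·P2 via (45.36,50.155): [(39.968, 48.4391) (50.2937, 12.486) (86, 31.2318) (86, 63.0882)]  |A|=1471.8656
5. ⊥bis P8·P3 via (56.845,43.215): [(40.9453, 45.036) (50.2937, 12.486) (86, 31.2318) (86, 39.8758)]  |A|=863.4698
6. ⊥bis P8·P4 via (64.615,46.52): [(78.6558, 40.717) (40.9453, 45.036) (50.2937, 12.486) (86, 31.2318) (86, 37.6816)]  |A|=855.4125
7. ⊥bis P8·P5 via (47.55,16.565): [(78.6558, 40.717) (40.9453, 45.036) (50.0724, 13.2566) (50.5553, 12.6233) (86, 31.2318) (86, 37.6816)]  |A|=855.2965
8. ⊥bis P8·P6 via (40.82,38.99): [(78.6558, 40.717) (47.5312, 44.2817) (42.338, 40.1869) (50.0724, 13.2566) (50.5553, 12.6233) (86, 31.2318) (86, 37.6816)]  |A|=839.8541
9. ⊥bis P8·P7 via (52.225,48.45): [(78.6558, 40.717) (47.5312, 44.2817) (42.338, 40.1869) (50.0724, 13.2566) (50.5553, 12.6233) (86, 31.2318) (86, 37.6816)]  |A|=839.8541
10. canonical 7-gon: [(78.6558, 40.717) (47.5312, 44.2817) (42.338, 40.1869) (50.0724, 13.2566) (50.5553, 12.6233) (86, 31.2318) (86, 37.6816)]
11. shoelace: 839.8541

Area of P8's cell: 839.8541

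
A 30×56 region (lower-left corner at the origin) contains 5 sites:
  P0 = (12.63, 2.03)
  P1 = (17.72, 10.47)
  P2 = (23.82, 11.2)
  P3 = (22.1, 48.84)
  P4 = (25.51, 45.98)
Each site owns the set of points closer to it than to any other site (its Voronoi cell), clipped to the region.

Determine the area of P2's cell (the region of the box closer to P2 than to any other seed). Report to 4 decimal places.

1. box [0,30]×[0,56]: [(0, 0) (30, 0) (30, 56) (0, 56)]
2. ⊥bis P2·P0 via (18.225,6.615): [(0, 28.8547) (23.6459, 0) (30, 0) (30, 56) (0, 56)]  |A|=1338.8531
3. ⊥bis P2·P1 via (20.77,10.835): [(21.7966, 2.2566) (23.6459, 0) (30, 0) (30, 56) (15.365, 56)]  |A|=630.1318
4. ⊥bis P2·P3 via (22.96,30.02): [(18.4985, 29.8161) (21.7966, 2.2566) (23.6459, 0) (30, 0) (30, 30.3417)]  |A|=290.9768
5. ⊥bis P2·P4 via (24.665,28.59): [(18.61, 28.8842) (21.7966, 2.2566) (23.6459, 0) (30, 0) (30, 28.3308)]  |A|=274.136
6. canonical 5-gon: [(18.61, 28.8842) (21.7966, 2.2566) (23.6459, 0) (30, 0) (30, 28.3308)]
7. shoelace: 274.136

Area of P2's cell: 274.1360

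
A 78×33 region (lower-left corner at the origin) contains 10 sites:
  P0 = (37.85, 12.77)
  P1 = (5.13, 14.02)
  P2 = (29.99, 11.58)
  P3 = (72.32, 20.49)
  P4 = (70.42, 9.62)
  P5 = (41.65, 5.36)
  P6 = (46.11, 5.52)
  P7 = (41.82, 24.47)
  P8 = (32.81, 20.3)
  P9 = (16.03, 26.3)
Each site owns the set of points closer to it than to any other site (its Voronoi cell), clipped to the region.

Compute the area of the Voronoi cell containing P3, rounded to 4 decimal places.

Area of P3's cell: 355.8754

1. box [0,78]×[0,33]: [(0, 0) (78, 0) (78, 33) (0, 33)]
2. ⊥bis P3·P0 via (55.085,16.63): [(58.8095, 0) (78, 0) (78, 33) (51.4187, 33)]  |A|=755.2342
3. ⊥bis P3·P1 via (38.725,17.255): [(58.8095, 0) (78, 0) (78, 33) (51.4187, 33)]  |A|=755.2342
4. ⊥bis P3·P2 via (51.155,16.035): [(58.8095, 0) (78, 0) (78, 33) (51.4187, 33)]  |A|=755.2342
5. ⊥bis P3·P4 via (71.37,15.055): [(54.7886, 17.9533) (78, 13.8961) (78, 33) (51.4187, 33)]  |A|=421.6937
6. ⊥bis P3·P5 via (56.985,12.925): [(54.7886, 17.9533) (78, 13.8961) (78, 33) (51.4187, 33)]  |A|=421.6937
7. ⊥bis P3·P6 via (59.215,13.005): [(53.7564, 22.562) (56.5662, 17.6426) (78, 13.8961) (78, 33) (51.4187, 33)]  |A|=417.7579
8. ⊥bis P3·P7 via (57.07,22.48): [(56.4625, 17.8242) (56.5662, 17.6426) (78, 13.8961) (78, 33) (58.4428, 33)]  |A|=355.8754
9. ⊥bis P3·P8 via (52.565,20.395): [(56.4625, 17.8242) (56.5662, 17.6426) (78, 13.8961) (78, 33) (58.4428, 33)]  |A|=355.8754
10. ⊥bis P3·P9 via (44.175,23.395): [(56.4625, 17.8242) (56.5662, 17.6426) (78, 13.8961) (78, 33) (58.4428, 33)]  |A|=355.8754
11. canonical 5-gon: [(56.4625, 17.8242) (56.5662, 17.6426) (78, 13.8961) (78, 33) (58.4428, 33)]
12. shoelace: 355.8754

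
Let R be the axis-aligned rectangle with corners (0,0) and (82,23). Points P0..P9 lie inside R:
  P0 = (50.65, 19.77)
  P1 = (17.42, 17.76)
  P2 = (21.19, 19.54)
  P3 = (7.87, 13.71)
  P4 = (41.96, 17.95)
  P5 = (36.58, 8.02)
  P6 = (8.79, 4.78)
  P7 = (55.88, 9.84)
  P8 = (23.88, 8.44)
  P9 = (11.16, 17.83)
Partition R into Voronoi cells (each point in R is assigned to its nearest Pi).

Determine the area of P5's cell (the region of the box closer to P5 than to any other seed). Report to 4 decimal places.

Area of P5's cell: 219.3017

1. box [0,82]×[0,23]: [(0, 0) (82, 0) (82, 23) (0, 23)]
2. ⊥bis P5·P0 via (43.615,13.895): [(0, 0) (55.2189, 0) (36.0113, 23) (0, 23)]  |A|=1049.147
3. ⊥bis P5·P1 via (27,12.89): [(20.4474, 0) (55.2189, 0) (36.0113, 23) (32.1394, 23)]  |A|=444.399
4. ⊥bis P5·P2 via (28.885,13.78): [(24.4204, 7.8156) (20.4474, 0) (55.2189, 0) (36.0113, 23) (35.7865, 23)]  |A|=416.7096
5. ⊥bis P5·P3 via (22.225,10.865): [(24.4204, 7.8156) (20.4474, 0) (55.2189, 0) (36.0113, 23) (35.7865, 23)]  |A|=416.7096
6. ⊥bis P5·P4 via (39.27,12.985): [(31.4581, 17.2174) (24.4204, 7.8156) (20.4474, 0) (55.2189, 0) (48.5934, 7.9337)]  |A|=345.381
7. ⊥bis P5·P6 via (22.685,6.4): [(31.4581, 17.2174) (24.4204, 7.8156) (22.8745, 4.7746) (23.4312, 0) (55.2189, 0) (48.5934, 7.9337)]  |A|=338.2578
8. ⊥bis P5·P7 via (46.23,8.93): [(46.2018, 9.2294) (31.4581, 17.2174) (24.4204, 7.8156) (22.8745, 4.7746) (23.4312, 0) (47.0721, 0)]  |A|=295.4683
9. ⊥bis P5·P8 via (30.23,8.23): [(46.2018, 9.2294) (31.4581, 17.2174) (30.4842, 15.9164) (29.9578, 0) (47.0721, 0)]  |A|=219.3017
10. ⊥bis P5·P9 via (23.87,12.925): [(46.2018, 9.2294) (31.4581, 17.2174) (30.4842, 15.9164) (29.9578, 0) (47.0721, 0)]  |A|=219.3017
11. canonical 5-gon: [(46.2018, 9.2294) (31.4581, 17.2174) (30.4842, 15.9164) (29.9578, 0) (47.0721, 0)]
12. shoelace: 219.3017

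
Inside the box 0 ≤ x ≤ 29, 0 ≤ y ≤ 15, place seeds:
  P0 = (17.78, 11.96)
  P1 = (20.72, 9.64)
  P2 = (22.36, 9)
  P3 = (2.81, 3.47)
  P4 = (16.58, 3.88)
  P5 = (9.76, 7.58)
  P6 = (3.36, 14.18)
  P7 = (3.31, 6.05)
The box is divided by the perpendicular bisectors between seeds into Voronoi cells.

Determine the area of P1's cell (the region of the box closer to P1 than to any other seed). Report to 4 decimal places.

Area of P1's cell: 22.8334

1. box [0,29]×[0,15]: [(0, 0) (29, 0) (29, 15) (0, 15)]
2. ⊥bis P1·P0 via (19.25,10.8): [(10.7276, 0) (29, 0) (29, 15) (22.5643, 15)]  |A|=185.3112
3. ⊥bis P1·P2 via (21.54,9.32): [(10.7276, 0) (17.9029, 0) (23.7566, 15) (22.5643, 15)]  |A|=62.7576
4. ⊥bis P1·P3 via (11.765,6.555): [(13.0217, 2.9072) (14.0232, 0) (17.9029, 0) (23.7566, 15) (22.5643, 15)]  |A|=57.967
5. ⊥bis P1·P4 via (18.65,6.76): [(16.9986, 7.9469) (20.1268, 5.6986) (23.7566, 15) (22.5643, 15)]  |A|=22.8334
6. ⊥bis P1·P5 via (15.24,8.61): [(16.9986, 7.9469) (20.1268, 5.6986) (23.7566, 15) (22.5643, 15)]  |A|=22.8334
7. ⊥bis P1·P6 via (12.04,11.91): [(16.9986, 7.9469) (20.1268, 5.6986) (23.7566, 15) (22.5643, 15)]  |A|=22.8334
8. ⊥bis P1·P7 via (12.015,7.845): [(16.9986, 7.9469) (20.1268, 5.6986) (23.7566, 15) (22.5643, 15)]  |A|=22.8334
9. canonical 4-gon: [(16.9986, 7.9469) (20.1268, 5.6986) (23.7566, 15) (22.5643, 15)]
10. shoelace: 22.8334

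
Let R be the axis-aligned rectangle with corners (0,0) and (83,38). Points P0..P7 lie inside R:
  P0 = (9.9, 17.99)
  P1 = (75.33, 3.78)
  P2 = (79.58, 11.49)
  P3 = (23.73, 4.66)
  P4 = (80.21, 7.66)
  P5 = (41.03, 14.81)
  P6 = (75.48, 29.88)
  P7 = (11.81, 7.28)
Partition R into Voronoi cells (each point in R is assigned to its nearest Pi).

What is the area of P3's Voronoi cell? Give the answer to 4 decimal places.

1. box [0,83]×[0,38]: [(0, 0) (83, 0) (83, 38) (0, 38)]
2. ⊥bis P3·P0 via (16.815,11.325): [(5.8994, 0) (83, 0) (83, 38) (42.5256, 38)]  |A|=2233.9241
3. ⊥bis P3·P1 via (49.53,4.22): [(5.8994, 0) (49.458, 0) (50.1061, 38) (42.5256, 38)]  |A|=971.6425
4. ⊥bis P3·P2 via (51.655,8.075): [(5.8994, 0) (49.458, 0) (49.8478, 22.853) (47.9954, 38) (42.5256, 38)]  |A|=955.6572
5. ⊥bis P3·P4 via (51.97,6.16): [(5.8994, 0) (49.458, 0) (49.8478, 22.853) (47.9954, 38) (42.5256, 38)]  |A|=955.6572
6. ⊥bis P3·P5 via (32.38,9.735): [(25.9106, 20.7617) (5.8994, 0) (38.0916, 0)]  |A|=334.1822
7. ⊥bis P3·P6 via (49.605,17.27): [(25.9106, 20.7617) (5.8994, 0) (38.0916, 0)]  |A|=334.1822
8. ⊥bis P3·P7 via (17.77,5.97): [(25.9106, 20.7617) (19.5768, 14.1904) (16.4578, 0) (38.0916, 0)]  |A|=259.2683
9. canonical 4-gon: [(25.9106, 20.7617) (19.5768, 14.1904) (16.4578, 0) (38.0916, 0)]
10. shoelace: 259.2683

Area of P3's cell: 259.2683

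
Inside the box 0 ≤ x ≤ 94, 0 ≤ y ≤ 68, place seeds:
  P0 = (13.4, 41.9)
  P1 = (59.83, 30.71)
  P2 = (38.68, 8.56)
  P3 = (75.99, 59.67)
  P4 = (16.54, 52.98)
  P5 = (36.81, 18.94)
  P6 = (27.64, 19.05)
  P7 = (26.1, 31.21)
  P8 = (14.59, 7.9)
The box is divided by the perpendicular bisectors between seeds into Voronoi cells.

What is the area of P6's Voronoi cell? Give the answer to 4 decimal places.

Area of P6's cell: 213.2024

1. box [0,94]×[0,68]: [(0, 0) (94, 0) (94, 68) (0, 68)]
2. ⊥bis P6·P0 via (20.52,30.475): [(0, 17.687) (0, 0) (94, 0) (94, 68) (80.7339, 68)]  |A|=4361.0189
3. ⊥bis P6·P1 via (43.735,24.88): [(37.8062, 41.2477) (0, 17.687) (0, 0) (52.7471, 0)]  |A|=1422.1889
4. ⊥bis P6·P2 via (33.16,13.805): [(43.7207, 24.9194) (37.8062, 41.2477) (0, 17.687) (0, 0) (20.0427, 0)]  |A|=1014.7016
5. ⊥bis P6·P3 via (51.815,39.36): [(43.7207, 24.9194) (37.8062, 41.2477) (0, 17.687) (0, 0) (20.0427, 0)]  |A|=1014.7016
6. ⊥bis P6·P4 via (22.09,36.015): [(43.7207, 24.9194) (37.8358, 41.1661) (37.4981, 41.0557) (0, 17.687) (0, 0) (20.0427, 0)]  |A|=1014.6862
7. ⊥bis P6·P5 via (32.225,18.995): [(32.15, 12.742) (32.4519, 37.9109) (0, 17.687) (0, 0) (20.0427, 0)]  |A|=817.3478
8. ⊥bis P6·P7 via (26.87,25.13): [(32.15, 12.742) (32.3069, 25.8185) (8.1362, 22.7575) (0, 17.687) (0, 0) (20.0427, 0)]  |A|=671.4295
9. ⊥bis P6·P8 via (21.115,13.475): [(26.6694, 6.9741) (32.15, 12.742) (32.3069, 25.8185) (12.6911, 23.3343)]  |A|=213.2024
10. canonical 4-gon: [(26.6694, 6.9741) (32.15, 12.742) (32.3069, 25.8185) (12.6911, 23.3343)]
11. shoelace: 213.2024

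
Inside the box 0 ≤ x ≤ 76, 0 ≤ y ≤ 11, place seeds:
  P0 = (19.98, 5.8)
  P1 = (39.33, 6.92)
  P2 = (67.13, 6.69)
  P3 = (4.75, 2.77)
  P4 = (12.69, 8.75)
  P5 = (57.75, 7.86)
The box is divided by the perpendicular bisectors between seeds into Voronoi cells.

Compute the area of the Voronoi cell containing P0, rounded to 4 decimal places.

1. box [0,76]×[0,11]: [(0, 0) (76, 0) (76, 11) (0, 11)]
2. ⊥bis P0·P1 via (29.655,6.36): [(0, 0) (30.0231, 0) (29.3864, 11) (0, 11)]  |A|=326.7526
3. ⊥bis P0·P2 via (43.555,6.245): [(0, 0) (30.0231, 0) (29.3864, 11) (0, 11)]  |A|=326.7526
4. ⊥bis P0·P3 via (12.365,4.285): [(13.2175, 0) (30.0231, 0) (29.3864, 11) (11.0291, 11)]  |A|=193.3965
5. ⊥bis P0·P4 via (16.335,7.275): [(13.3911, 0) (30.0231, 0) (29.3864, 11) (17.8424, 11)]  |A|=154.9686
6. ⊥bis P0·P5 via (38.865,6.83): [(13.3911, 0) (30.0231, 0) (29.3864, 11) (17.8424, 11)]  |A|=154.9686
7. canonical 4-gon: [(13.3911, 0) (30.0231, 0) (29.3864, 11) (17.8424, 11)]
8. shoelace: 154.9686

Area of P0's cell: 154.9686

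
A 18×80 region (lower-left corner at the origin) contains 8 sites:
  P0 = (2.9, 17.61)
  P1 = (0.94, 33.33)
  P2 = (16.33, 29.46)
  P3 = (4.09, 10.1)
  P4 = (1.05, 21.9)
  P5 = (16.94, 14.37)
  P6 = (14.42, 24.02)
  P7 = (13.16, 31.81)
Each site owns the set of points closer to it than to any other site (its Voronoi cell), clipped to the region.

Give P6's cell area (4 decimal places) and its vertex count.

Area of P6's cell: 82.2211 (6 vertices)

1. box [0,18]×[0,80]: [(0, 0) (18, 0) (18, 80) (0, 80)]
2. ⊥bis P6·P0 via (8.66,20.815): [(0, 36.3787) (18, 4.0292) (18, 80) (0, 80)]  |A|=1076.3288
3. ⊥bis P6·P1 via (7.68,28.675): [(5.8006, 25.9538) (18, 4.0292) (18, 43.6174)]  |A|=241.4754
4. ⊥bis P6·P2 via (15.375,26.74): [(8.1062, 29.2921) (5.8006, 25.9538) (18, 4.0292) (18, 25.8184)]  |A|=153.4253
5. ⊥bis P6·P3 via (9.255,17.06): [(8.1062, 29.2921) (5.8006, 25.9538) (11.8004, 15.171) (18, 10.5704) (18, 25.8184)]  |A|=133.1493
6. ⊥bis P6·P4 via (7.735,22.96): [(8.1062, 29.2921) (6.9877, 27.6727) (7.842, 22.2851) (11.8004, 15.171) (18, 10.5704) (18, 25.8184)]  |A|=129.2172
7. ⊥bis P6·P5 via (15.68,19.195): [(8.1062, 29.2921) (6.9877, 27.6727) (7.842, 22.2851) (10.3377, 17.7999) (18, 19.8008) (18, 25.8184)]  |A|=89.0696
8. ⊥bis P6·P7 via (13.79,27.915): [(12.584, 27.7199) (7.1204, 26.8362) (7.842, 22.2851) (10.3377, 17.7999) (18, 19.8008) (18, 25.8184)]  |A|=82.2211
9. canonical 6-gon: [(12.584, 27.7199) (7.1204, 26.8362) (7.842, 22.2851) (10.3377, 17.7999) (18, 19.8008) (18, 25.8184)]
10. shoelace: 82.2211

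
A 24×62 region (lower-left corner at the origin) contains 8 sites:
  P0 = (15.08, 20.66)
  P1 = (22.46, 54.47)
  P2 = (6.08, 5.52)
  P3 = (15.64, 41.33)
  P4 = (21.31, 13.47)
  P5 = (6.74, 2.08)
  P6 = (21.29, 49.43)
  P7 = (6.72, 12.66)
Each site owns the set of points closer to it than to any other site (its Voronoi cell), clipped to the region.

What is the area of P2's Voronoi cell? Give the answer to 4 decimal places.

1. box [0,24]×[0,62]: [(0, 0) (24, 0) (24, 62) (0, 62)]
2. ⊥bis P2·P0 via (10.58,13.09): [(0, 19.3793) (0, 0) (24, 0) (24, 5.1125)]  |A|=293.9011
3. ⊥bis P2·P1 via (14.27,29.995): [(0, 19.3793) (0, 0) (24, 0) (24, 5.1125)]  |A|=293.9011
4. ⊥bis P2·P3 via (10.86,23.425): [(0, 19.3793) (0, 0) (24, 0) (24, 5.1125)]  |A|=293.9011
5. ⊥bis P2·P4 via (13.695,9.495): [(12.3756, 12.0226) (0, 19.3793) (0, 0) (18.6514, 0)]  |A|=232.0341
6. ⊥bis P2·P5 via (6.41,3.8): [(15.734, 5.5889) (12.3756, 12.0226) (0, 19.3793) (0, 2.5702)]  |A|=159.6943
7. ⊥bis P2·P6 via (13.685,27.475): [(15.734, 5.5889) (12.3756, 12.0226) (0, 19.3793) (0, 2.5702)]  |A|=159.6943
8. ⊥bis P2·P7 via (6.4,9.09): [(15.734, 5.5889) (14.2749, 8.3841) (0, 9.6637) (0, 2.5702)]  |A|=74.8217
9. canonical 4-gon: [(15.734, 5.5889) (14.2749, 8.3841) (0, 9.6637) (0, 2.5702)]
10. shoelace: 74.8217

Area of P2's cell: 74.8217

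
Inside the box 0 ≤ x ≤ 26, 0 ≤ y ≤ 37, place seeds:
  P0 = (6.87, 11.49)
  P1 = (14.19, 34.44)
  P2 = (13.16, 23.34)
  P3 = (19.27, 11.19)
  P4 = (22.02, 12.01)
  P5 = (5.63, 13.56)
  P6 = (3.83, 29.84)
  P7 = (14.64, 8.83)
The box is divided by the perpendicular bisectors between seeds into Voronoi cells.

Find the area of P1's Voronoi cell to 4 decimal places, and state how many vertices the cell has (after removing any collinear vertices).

1. box [0,26]×[0,37]: [(0, 0) (26, 0) (26, 37) (0, 37)]
2. ⊥bis P1·P0 via (10.53,22.965): [(0, 26.3236) (26, 18.0308) (26, 37) (0, 37)]  |A|=385.3932
3. ⊥bis P1·P2 via (13.675,28.89): [(0, 30.1589) (26, 27.7463) (26, 37) (0, 37)]  |A|=209.2315
4. ⊥bis P1·P3 via (16.73,22.815): [(0, 30.1589) (26, 27.7463) (26, 37) (0, 37)]  |A|=209.2315
5. ⊥bis P1·P4 via (18.105,23.225): [(0, 30.1589) (26, 27.7463) (26, 37) (0, 37)]  |A|=209.2315
6. ⊥bis P1·P5 via (9.91,24): [(0, 30.1589) (26, 27.7463) (26, 37) (0, 37)]  |A|=209.2315
7. ⊥bis P1·P6 via (9.01,32.14): [(10.3146, 29.2018) (26, 27.7463) (26, 37) (6.8521, 37)]  |A|=147.2332
8. ⊥bis P1·P7 via (14.415,21.635): [(10.3146, 29.2018) (26, 27.7463) (26, 37) (6.8521, 37)]  |A|=147.2332
9. canonical 4-gon: [(10.3146, 29.2018) (26, 27.7463) (26, 37) (6.8521, 37)]
10. shoelace: 147.2332

Area of P1's cell: 147.2332 (4 vertices)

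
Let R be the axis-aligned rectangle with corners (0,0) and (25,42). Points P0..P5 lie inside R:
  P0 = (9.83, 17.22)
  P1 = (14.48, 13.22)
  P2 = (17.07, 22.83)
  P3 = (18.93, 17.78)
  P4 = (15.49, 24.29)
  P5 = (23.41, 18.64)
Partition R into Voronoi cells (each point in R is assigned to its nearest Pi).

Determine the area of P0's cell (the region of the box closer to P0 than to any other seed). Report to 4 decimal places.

Area of P0's cell: 225.1951

1. box [0,25]×[0,42]: [(0, 0) (25, 0) (25, 42) (0, 42)]
2. ⊥bis P0·P1 via (12.155,15.22): [(0, 1.0898) (25, 30.1523) (25, 42) (0, 42)]  |A|=659.4734
3. ⊥bis P0·P2 via (13.45,20.025): [(0, 37.3829) (0, 1.0898) (14.7951, 18.2891)]  |A|=268.4799
4. ⊥bis P0·P3 via (14.38,17.5): [(14.2914, 18.9391) (0, 37.3829) (0, 1.0898) (14.3624, 17.7861)]  |A|=268.2126
5. ⊥bis P0·P4 via (12.66,20.755): [(14.2914, 18.9391) (13.2509, 20.2819) (0, 30.8902) (0, 1.0898) (14.3624, 17.7861)]  |A|=225.1951
6. ⊥bis P0·P5 via (16.62,17.93): [(14.2914, 18.9391) (13.2509, 20.2819) (0, 30.8902) (0, 1.0898) (14.3624, 17.7861)]  |A|=225.1951
7. canonical 5-gon: [(14.2914, 18.9391) (13.2509, 20.2819) (0, 30.8902) (0, 1.0898) (14.3624, 17.7861)]
8. shoelace: 225.1951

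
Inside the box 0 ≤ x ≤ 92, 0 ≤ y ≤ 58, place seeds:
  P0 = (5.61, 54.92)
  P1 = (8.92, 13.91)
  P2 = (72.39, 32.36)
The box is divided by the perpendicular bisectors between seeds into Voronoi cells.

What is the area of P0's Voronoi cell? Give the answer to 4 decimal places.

1. box [0,92]×[0,58]: [(0, 0) (92, 0) (92, 58) (0, 58)]
2. ⊥bis P0·P1 via (7.265,34.415): [(0, 33.8286) (92, 41.2541) (92, 58) (0, 58)]  |A|=1882.193
3. ⊥bis P0·P2 via (39,43.64): [(0, 33.8286) (36.6858, 36.7896) (43.8512, 58) (0, 58)]  |A|=908.4229
4. canonical 4-gon: [(0, 33.8286) (36.6858, 36.7896) (43.8512, 58) (0, 58)]
5. shoelace: 908.4229

Area of P0's cell: 908.4229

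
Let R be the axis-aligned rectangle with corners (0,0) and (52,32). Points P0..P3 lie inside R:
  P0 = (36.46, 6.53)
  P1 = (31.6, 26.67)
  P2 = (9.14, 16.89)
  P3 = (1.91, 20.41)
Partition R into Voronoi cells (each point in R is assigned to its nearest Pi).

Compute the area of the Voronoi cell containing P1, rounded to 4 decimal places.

Area of P1's cell: 479.2388

1. box [0,52]×[0,32]: [(0, 0) (52, 0) (52, 32) (0, 32)]
2. ⊥bis P1·P0 via (34.03,16.6): [(0, 8.3882) (52, 20.9364) (52, 32) (0, 32)]  |A|=901.5617
3. ⊥bis P1·P2 via (20.37,21.78): [(23.71, 14.1097) (52, 20.9364) (52, 32) (15.9198, 32)]  |A|=479.2388
4. ⊥bis P1·P3 via (16.755,23.54): [(23.71, 14.1097) (52, 20.9364) (52, 32) (15.9198, 32)]  |A|=479.2388
5. canonical 4-gon: [(23.71, 14.1097) (52, 20.9364) (52, 32) (15.9198, 32)]
6. shoelace: 479.2388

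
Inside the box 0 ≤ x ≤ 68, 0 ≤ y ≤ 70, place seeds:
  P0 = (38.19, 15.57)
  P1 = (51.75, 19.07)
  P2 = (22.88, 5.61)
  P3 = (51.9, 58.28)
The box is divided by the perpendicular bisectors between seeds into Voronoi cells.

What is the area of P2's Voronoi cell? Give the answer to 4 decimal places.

Area of P2's cell: 1063.8750

1. box [0,68]×[0,70]: [(0, 0) (68, 0) (68, 70) (0, 70)]
2. ⊥bis P2·P0 via (30.535,10.59): [(0, 57.5268) (0, 0) (37.4244, 0)]  |A|=1076.453
3. ⊥bis P2·P1 via (37.315,12.34): [(0, 57.5268) (0, 0) (37.4244, 0)]  |A|=1076.453
4. ⊥bis P2·P3 via (37.39,31.945): [(5.0506, 49.7633) (0, 52.5461) (0, 0) (37.4244, 0)]  |A|=1063.875
5. canonical 4-gon: [(5.0506, 49.7633) (0, 52.5461) (0, 0) (37.4244, 0)]
6. shoelace: 1063.875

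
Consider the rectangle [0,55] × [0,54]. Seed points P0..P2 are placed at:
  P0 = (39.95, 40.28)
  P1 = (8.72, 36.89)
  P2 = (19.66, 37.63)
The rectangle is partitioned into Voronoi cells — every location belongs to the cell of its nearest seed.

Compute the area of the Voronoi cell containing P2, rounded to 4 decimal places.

1. box [0,55]×[0,54]: [(0, 0) (55, 0) (55, 54) (0, 54)]
2. ⊥bis P2·P0 via (29.805,38.955): [(0, 0) (34.8928, 0) (27.84, 54) (0, 54)]  |A|=1693.7855
3. ⊥bis P2·P1 via (14.19,37.26): [(16.7103, 0) (34.8928, 0) (27.84, 54) (13.0577, 54)]  |A|=890.0493
4. canonical 4-gon: [(16.7103, 0) (34.8928, 0) (27.84, 54) (13.0577, 54)]
5. shoelace: 890.0493

Area of P2's cell: 890.0493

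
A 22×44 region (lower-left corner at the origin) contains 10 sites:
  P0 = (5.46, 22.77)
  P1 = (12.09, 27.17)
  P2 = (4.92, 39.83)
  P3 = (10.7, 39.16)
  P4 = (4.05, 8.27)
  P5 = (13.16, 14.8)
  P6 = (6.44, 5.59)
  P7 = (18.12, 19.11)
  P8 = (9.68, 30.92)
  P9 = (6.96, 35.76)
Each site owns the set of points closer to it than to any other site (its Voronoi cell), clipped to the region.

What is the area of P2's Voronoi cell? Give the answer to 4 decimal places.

Area of P2's cell: 57.5677

1. box [0,22]×[0,44]: [(0, 0) (22, 0) (22, 44) (0, 44)]
2. ⊥bis P2·P0 via (5.19,31.3): [(0, 31.1357) (22, 31.8321) (22, 44) (0, 44)]  |A|=275.3541
3. ⊥bis P2·P1 via (8.505,33.5): [(0, 31.1357) (4.5868, 31.2809) (22, 41.1429) (22, 44) (0, 44)]  |A|=194.2884
4. ⊥bis P2·P3 via (7.81,39.495): [(0, 31.1357) (4.5868, 31.2809) (7.0174, 32.6575) (8.3322, 44) (0, 44)]  |A|=95.3716
5. ⊥bis P2·P4 via (4.485,24.05): [(0, 31.1357) (4.5868, 31.2809) (7.0174, 32.6575) (8.3322, 44) (0, 44)]  |A|=95.3716
6. ⊥bis P2·P5 via (9.04,27.315): [(0, 31.1357) (4.5868, 31.2809) (7.0174, 32.6575) (8.3322, 44) (0, 44)]  |A|=95.3716
7. ⊥bis P2·P6 via (5.68,22.71): [(0, 31.1357) (4.5868, 31.2809) (7.0174, 32.6575) (8.3322, 44) (0, 44)]  |A|=95.3716
8. ⊥bis P2·P7 via (11.52,29.47): [(0, 31.1357) (4.5868, 31.2809) (7.0174, 32.6575) (8.3322, 44) (0, 44)]  |A|=95.3716
9. ⊥bis P2·P8 via (7.3,35.375): [(0, 31.4751) (7.3346, 35.3935) (8.3322, 44) (0, 44)]  |A|=81.788
10. ⊥bis P2·P9 via (5.94,37.795): [(0, 34.8177) (7.7161, 38.6853) (8.3322, 44) (0, 44)]  |A|=57.5677
11. canonical 4-gon: [(0, 34.8177) (7.7161, 38.6853) (8.3322, 44) (0, 44)]
12. shoelace: 57.5677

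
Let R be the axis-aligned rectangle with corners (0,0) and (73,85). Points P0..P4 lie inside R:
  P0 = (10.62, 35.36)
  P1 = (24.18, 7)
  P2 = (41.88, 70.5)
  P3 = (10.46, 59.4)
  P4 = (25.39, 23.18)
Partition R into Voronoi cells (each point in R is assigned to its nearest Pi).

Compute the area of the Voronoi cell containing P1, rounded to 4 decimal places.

1. box [0,73]×[0,85]: [(0, 0) (73, 0) (73, 85) (0, 85)]
2. ⊥bis P1·P0 via (17.4,21.18): [(0, 12.8604) (0, 0) (73, 0) (73, 47.7645)]  |A|=2212.8081
3. ⊥bis P1·P2 via (33.03,38.75): [(46.3699, 35.0316) (0, 12.8604) (0, 0) (73, 0) (73, 27.6088)]  |A|=1944.4338
4. ⊥bis P1·P3 via (17.32,33.2): [(46.3699, 35.0316) (0, 12.8604) (0, 0) (73, 0) (73, 27.6088)]  |A|=1944.4338
5. ⊥bis P1·P4 via (24.785,15.09): [(7.3846, 16.3913) (0, 12.8604) (0, 0) (73, 0) (73, 11.4843)]  |A|=1022.5392
6. canonical 5-gon: [(7.3846, 16.3913) (0, 12.8604) (0, 0) (73, 0) (73, 11.4843)]
7. shoelace: 1022.5392

Area of P1's cell: 1022.5392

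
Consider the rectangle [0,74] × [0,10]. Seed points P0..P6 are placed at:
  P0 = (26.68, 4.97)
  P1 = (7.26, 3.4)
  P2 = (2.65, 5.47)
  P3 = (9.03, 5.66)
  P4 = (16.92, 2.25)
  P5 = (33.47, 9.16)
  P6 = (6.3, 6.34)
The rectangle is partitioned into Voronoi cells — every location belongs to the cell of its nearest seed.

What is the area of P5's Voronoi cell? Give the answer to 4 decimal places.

Area of P5's cell: 426.5072

1. box [0,74]×[0,10]: [(0, 0) (74, 0) (74, 10) (0, 10)]
2. ⊥bis P5·P0 via (30.075,7.065): [(34.4347, 0) (74, 0) (74, 10) (28.2639, 10)]  |A|=426.5072
3. ⊥bis P5·P1 via (20.365,6.28): [(34.4347, 0) (74, 0) (74, 10) (28.2639, 10)]  |A|=426.5072
4. ⊥bis P5·P2 via (18.06,7.315): [(34.4347, 0) (74, 0) (74, 10) (28.2639, 10)]  |A|=426.5072
5. ⊥bis P5·P3 via (21.25,7.41): [(34.4347, 0) (74, 0) (74, 10) (28.2639, 10)]  |A|=426.5072
6. ⊥bis P5·P4 via (25.195,5.705): [(34.4347, 0) (74, 0) (74, 10) (28.2639, 10)]  |A|=426.5072
7. ⊥bis P5·P6 via (19.885,7.75): [(34.4347, 0) (74, 0) (74, 10) (28.2639, 10)]  |A|=426.5072
8. canonical 4-gon: [(34.4347, 0) (74, 0) (74, 10) (28.2639, 10)]
9. shoelace: 426.5072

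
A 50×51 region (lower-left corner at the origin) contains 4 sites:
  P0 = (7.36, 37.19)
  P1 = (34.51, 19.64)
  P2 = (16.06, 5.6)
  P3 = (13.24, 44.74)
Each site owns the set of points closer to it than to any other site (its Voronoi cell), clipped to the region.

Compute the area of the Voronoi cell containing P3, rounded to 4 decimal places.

1. box [0,50]×[0,51]: [(0, 0) (50, 0) (50, 51) (0, 51)]
2. ⊥bis P3·P0 via (10.3,40.965): [(0, 48.9867) (50, 10.0463) (50, 51) (0, 51)]  |A|=1074.1738
3. ⊥bis P3·P1 via (23.875,32.19): [(0, 48.9867) (22.7698, 31.2534) (46.072, 51) (0, 51)]  |A|=477.8033
4. ⊥bis P3·P2 via (14.65,25.17): [(0, 48.9867) (22.7698, 31.2534) (46.072, 51) (0, 51)]  |A|=477.8033
5. canonical 4-gon: [(0, 48.9867) (22.7698, 31.2534) (46.072, 51) (0, 51)]
6. shoelace: 477.8033

Area of P3's cell: 477.8033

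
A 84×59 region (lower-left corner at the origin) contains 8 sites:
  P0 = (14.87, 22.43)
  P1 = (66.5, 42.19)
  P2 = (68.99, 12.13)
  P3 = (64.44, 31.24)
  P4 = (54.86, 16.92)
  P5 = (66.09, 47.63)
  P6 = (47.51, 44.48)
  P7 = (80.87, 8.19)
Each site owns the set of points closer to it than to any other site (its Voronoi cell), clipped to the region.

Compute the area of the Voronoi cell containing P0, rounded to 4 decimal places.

1. box [0,84]×[0,59]: [(0, 0) (84, 0) (84, 59) (0, 59)]
2. ⊥bis P0·P1 via (40.685,32.31): [(0, 0) (53.0508, 0) (30.4701, 59) (0, 59)]  |A|=2463.8667
3. ⊥bis P0·P2 via (41.93,17.28): [(0, 0) (38.6413, 0) (43.427, 25.1456) (30.4701, 59) (0, 59)]  |A|=2282.699
4. ⊥bis P0·P3 via (39.655,26.835): [(0, 0) (38.6413, 0) (41.6317, 15.7128) (36.9453, 42.0813) (30.4701, 59) (0, 59)]  |A|=2236.9269
5. ⊥bis P0·P4 via (34.865,19.675): [(0, 0) (32.1541, 0) (37.5125, 38.8899) (36.9453, 42.0813) (30.4701, 59) (0, 59)]  |A|=2043.7665
6. ⊥bis P0·P5 via (40.48,35.03): [(0, 0) (32.1541, 0) (37.5125, 38.8899) (36.9453, 42.0813) (36.7159, 42.6807) (28.6869, 59) (0, 59)]  |A|=2029.2159
7. ⊥bis P0·P6 via (31.19,33.455): [(0, 0) (32.1541, 0) (35.8195, 26.6021) (13.933, 59) (0, 59)]  |A|=1710.0581
8. ⊥bis P0·P7 via (47.87,15.31): [(0, 0) (32.1541, 0) (35.8195, 26.6021) (13.933, 59) (0, 59)]  |A|=1710.0581
9. canonical 5-gon: [(0, 0) (32.1541, 0) (35.8195, 26.6021) (13.933, 59) (0, 59)]
10. shoelace: 1710.0581

Area of P0's cell: 1710.0581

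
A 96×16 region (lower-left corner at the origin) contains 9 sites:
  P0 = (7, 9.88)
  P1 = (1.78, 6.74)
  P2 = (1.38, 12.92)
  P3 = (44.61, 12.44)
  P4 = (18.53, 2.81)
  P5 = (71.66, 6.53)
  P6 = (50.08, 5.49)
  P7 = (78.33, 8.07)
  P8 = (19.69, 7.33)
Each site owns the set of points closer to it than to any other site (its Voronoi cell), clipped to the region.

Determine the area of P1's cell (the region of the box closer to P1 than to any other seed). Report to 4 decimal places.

1. box [0,96]×[0,16]: [(0, 0) (96, 0) (96, 16) (0, 16)]
2. ⊥bis P1·P0 via (4.39,8.31): [(0, 15.608) (0, 0) (9.3887, 0)]  |A|=73.2698
3. ⊥bis P1·P2 via (1.58,9.83): [(3.4046, 9.9481) (0, 9.7277) (0, 0) (9.3887, 0)]  |A|=63.2597
4. ⊥bis P1·P3 via (23.195,9.59): [(3.4046, 9.9481) (0, 9.7277) (0, 0) (9.3887, 0)]  |A|=63.2597
5. ⊥bis P1·P4 via (10.155,4.775): [(9.134, 0.4235) (3.4046, 9.9481) (0, 9.7277) (0, 0) (9.0347, 0)]  |A|=63.1847
6. ⊥bis P1·P5 via (36.72,6.635): [(9.134, 0.4235) (3.4046, 9.9481) (0, 9.7277) (0, 0) (9.0347, 0)]  |A|=63.1847
7. ⊥bis P1·P6 via (25.93,6.115): [(9.134, 0.4235) (3.4046, 9.9481) (0, 9.7277) (0, 0) (9.0347, 0)]  |A|=63.1847
8. ⊥bis P1·P7 via (40.055,7.405): [(9.134, 0.4235) (3.4046, 9.9481) (0, 9.7277) (0, 0) (9.0347, 0)]  |A|=63.1847
9. ⊥bis P1·P8 via (10.735,7.035): [(9.134, 0.4235) (3.4046, 9.9481) (0, 9.7277) (0, 0) (9.0347, 0)]  |A|=63.1847
10. canonical 5-gon: [(9.134, 0.4235) (3.4046, 9.9481) (0, 9.7277) (0, 0) (9.0347, 0)]
11. shoelace: 63.1847

Area of P1's cell: 63.1847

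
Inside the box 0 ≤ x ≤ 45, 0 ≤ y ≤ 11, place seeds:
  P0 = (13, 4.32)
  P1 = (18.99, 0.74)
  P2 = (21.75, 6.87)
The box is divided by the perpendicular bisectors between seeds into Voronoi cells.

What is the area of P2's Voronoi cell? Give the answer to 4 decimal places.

1. box [0,45]×[0,11]: [(0, 0) (45, 0) (45, 11) (0, 11)]
2. ⊥bis P2·P0 via (17.375,5.595): [(19.0055, 0) (45, 0) (45, 11) (15.7998, 11)]  |A|=303.5705
3. ⊥bis P2·P1 via (20.37,3.805): [(17.5231, 5.0868) (28.821, 0) (45, 0) (45, 11) (15.7998, 11)]  |A|=278.6059
4. canonical 5-gon: [(17.5231, 5.0868) (28.821, 0) (45, 0) (45, 11) (15.7998, 11)]
5. shoelace: 278.6059

Area of P2's cell: 278.6059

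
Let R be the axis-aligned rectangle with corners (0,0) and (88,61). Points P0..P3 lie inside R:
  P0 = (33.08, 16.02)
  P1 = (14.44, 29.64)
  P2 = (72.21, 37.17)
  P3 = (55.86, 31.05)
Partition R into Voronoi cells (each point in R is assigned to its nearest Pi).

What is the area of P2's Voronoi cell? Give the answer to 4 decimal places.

Area of P2's cell: 1379.4378

1. box [0,88]×[0,61]: [(0, 0) (88, 0) (88, 61) (0, 61)]
2. ⊥bis P2·P0 via (52.645,26.595): [(67.0198, 0) (88, 0) (88, 61) (34.0489, 61)]  |A|=2285.4062
3. ⊥bis P2·P1 via (43.325,33.405): [(41.5329, 47.1536) (67.0198, 0) (88, 0) (88, 61) (39.7281, 61)]  |A|=2246.0877
4. ⊥bis P2·P3 via (64.035,34.11): [(76.8028, 0) (88, 0) (88, 61) (53.9698, 61)]  |A|=1379.4378
5. canonical 4-gon: [(76.8028, 0) (88, 0) (88, 61) (53.9698, 61)]
6. shoelace: 1379.4378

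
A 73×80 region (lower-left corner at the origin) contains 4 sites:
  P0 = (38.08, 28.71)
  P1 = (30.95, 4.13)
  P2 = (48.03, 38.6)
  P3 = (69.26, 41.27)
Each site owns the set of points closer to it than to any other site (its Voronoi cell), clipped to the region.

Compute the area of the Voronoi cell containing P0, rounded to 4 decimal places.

Area of P0's cell: 1765.1123

1. box [0,73]×[0,80]: [(0, 0) (73, 0) (73, 80) (0, 80)]
2. ⊥bis P0·P1 via (34.515,16.42): [(0, 26.4319) (73, 5.2565) (73, 80) (0, 80)]  |A|=4683.3731
3. ⊥bis P0·P2 via (43.055,33.655): [(0, 76.9712) (0, 26.4319) (70.5863, 5.9567)]  |A|=1783.6918
4. ⊥bis P0·P3 via (53.67,34.99): [(61.8075, 14.7887) (0, 76.9712) (0, 26.4319) (64.6745, 7.6715)]  |A|=1765.1123
5. canonical 4-gon: [(61.8075, 14.7887) (0, 76.9712) (0, 26.4319) (64.6745, 7.6715)]
6. shoelace: 1765.1123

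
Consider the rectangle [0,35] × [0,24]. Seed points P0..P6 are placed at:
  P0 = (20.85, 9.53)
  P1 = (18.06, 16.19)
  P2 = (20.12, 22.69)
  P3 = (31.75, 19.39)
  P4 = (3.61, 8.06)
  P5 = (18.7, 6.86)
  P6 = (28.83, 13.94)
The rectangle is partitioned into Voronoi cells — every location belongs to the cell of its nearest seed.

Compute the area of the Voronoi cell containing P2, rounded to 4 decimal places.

Area of P2's cell: 69.9897

1. box [0,35]×[0,24]: [(0, 0) (35, 0) (35, 24) (0, 24)]
2. ⊥bis P2·P0 via (20.485,16.11): [(0, 14.9737) (35, 16.9152) (35, 24) (0, 24)]  |A|=281.9453
3. ⊥bis P2·P1 via (19.09,19.44): [(28.2399, 16.5402) (35, 16.9152) (35, 24) (4.7017, 24)]  |A|=136.9572
4. ⊥bis P2·P3 via (25.935,21.04): [(24.9537, 17.5817) (26.7749, 24) (4.7017, 24)]  |A|=70.8368
5. ⊥bis P2·P4 via (11.865,15.375): [(24.9537, 17.5817) (26.7749, 24) (4.7017, 24)]  |A|=70.8368
6. ⊥bis P2·P5 via (19.41,14.775): [(24.9537, 17.5817) (26.7749, 24) (4.7017, 24)]  |A|=70.8368
7. ⊥bis P2·P6 via (24.475,18.315): [(24.0318, 17.8738) (25.4321, 19.2678) (26.7749, 24) (4.7017, 24)]  |A|=69.9897
8. canonical 4-gon: [(24.0318, 17.8738) (25.4321, 19.2678) (26.7749, 24) (4.7017, 24)]
9. shoelace: 69.9897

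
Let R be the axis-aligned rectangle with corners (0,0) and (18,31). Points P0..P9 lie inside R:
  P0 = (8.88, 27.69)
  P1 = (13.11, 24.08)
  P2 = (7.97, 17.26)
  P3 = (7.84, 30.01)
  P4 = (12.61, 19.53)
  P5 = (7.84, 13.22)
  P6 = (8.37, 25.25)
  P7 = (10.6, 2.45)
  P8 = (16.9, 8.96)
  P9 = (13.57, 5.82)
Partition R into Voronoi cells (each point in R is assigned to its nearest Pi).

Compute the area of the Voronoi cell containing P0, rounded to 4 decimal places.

1. box [0,18]×[0,31]: [(0, 0) (18, 0) (18, 31) (0, 31)]
2. ⊥bis P0·P1 via (10.995,25.885): [(0, 13.0017) (15.3603, 31) (0, 31)]  |A|=138.2298
3. ⊥bis P0·P2 via (8.425,22.475): [(0, 23.2101) (8.1084, 22.5026) (15.3603, 31) (0, 31)]  |A|=96.8429
4. ⊥bis P0·P3 via (8.36,28.85): [(0, 25.1024) (0, 23.2101) (8.1084, 22.5026) (15.3603, 31) (13.1562, 31)]  |A|=58.0482
5. ⊥bis P0·P4 via (10.745,23.61): [(0, 25.1024) (0, 23.2101) (8.1084, 22.5026) (15.3603, 31) (13.1562, 31)]  |A|=58.0482
6. ⊥bis P0·P5 via (8.36,20.455): [(0, 25.1024) (0, 23.2101) (8.1084, 22.5026) (15.3603, 31) (13.1562, 31)]  |A|=58.0482
7. ⊥bis P0·P6 via (8.625,26.47): [(4.8234, 27.2646) (11.0599, 25.9611) (15.3603, 31) (13.1562, 31)]  |A|=22.6323
8. ⊥bis P0·P7 via (9.74,15.07): [(4.8234, 27.2646) (11.0599, 25.9611) (15.3603, 31) (13.1562, 31)]  |A|=22.6323
9. ⊥bis P0·P8 via (12.89,18.325): [(4.8234, 27.2646) (11.0599, 25.9611) (15.3603, 31) (13.1562, 31)]  |A|=22.6323
10. ⊥bis P0·P9 via (11.225,16.755): [(4.8234, 27.2646) (11.0599, 25.9611) (15.3603, 31) (13.1562, 31)]  |A|=22.6323
11. canonical 4-gon: [(4.8234, 27.2646) (11.0599, 25.9611) (15.3603, 31) (13.1562, 31)]
12. shoelace: 22.6323

Area of P0's cell: 22.6323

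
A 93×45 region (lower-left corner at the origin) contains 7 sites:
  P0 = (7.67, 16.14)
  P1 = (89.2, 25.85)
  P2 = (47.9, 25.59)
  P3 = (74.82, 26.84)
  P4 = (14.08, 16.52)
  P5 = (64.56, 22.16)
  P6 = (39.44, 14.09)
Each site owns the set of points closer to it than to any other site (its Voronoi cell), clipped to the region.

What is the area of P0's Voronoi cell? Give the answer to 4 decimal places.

1. box [0,93]×[0,45]: [(0, 0) (93, 0) (93, 45) (0, 45)]
2. ⊥bis P0·P1 via (48.435,20.995): [(0, 0) (50.9354, 0) (45.5761, 45) (0, 45)]  |A|=2171.5091
3. ⊥bis P0·P2 via (27.785,20.865): [(0, 0) (32.6862, 0) (22.1157, 45) (0, 45)]  |A|=1233.0423
4. ⊥bis P0·P3 via (41.245,21.49): [(0, 0) (32.6862, 0) (22.1157, 45) (0, 45)]  |A|=1233.0423
5. ⊥bis P0·P4 via (10.875,16.33): [(0, 0) (11.8431, 0) (9.1754, 45) (0, 45)]  |A|=472.9152
6. ⊥bis P0·P5 via (36.115,19.15): [(0, 0) (11.8431, 0) (9.1754, 45) (0, 45)]  |A|=472.9152
7. ⊥bis P0·P6 via (23.555,15.115): [(0, 0) (11.8431, 0) (9.1754, 45) (0, 45)]  |A|=472.9152
8. canonical 4-gon: [(0, 0) (11.8431, 0) (9.1754, 45) (0, 45)]
9. shoelace: 472.9152

Area of P0's cell: 472.9152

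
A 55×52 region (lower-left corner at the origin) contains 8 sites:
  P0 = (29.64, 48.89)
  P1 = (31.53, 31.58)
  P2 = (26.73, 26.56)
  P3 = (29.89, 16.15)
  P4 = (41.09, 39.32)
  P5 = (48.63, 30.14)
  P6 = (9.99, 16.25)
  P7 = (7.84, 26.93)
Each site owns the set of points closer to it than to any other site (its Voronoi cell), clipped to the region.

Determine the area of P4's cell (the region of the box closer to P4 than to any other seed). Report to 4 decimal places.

1. box [0,55]×[0,52]: [(0, 0) (55, 0) (55, 52) (0, 52)]
2. ⊥bis P4·P0 via (35.365,44.105): [(0, 1.7926) (0, 0) (55, 0) (55, 52) (41.9637, 52)]  |A|=1806.5567
3. ⊥bis P4·P1 via (36.31,35.45): [(32.2856, 40.4207) (55, 12.3652) (55, 52) (41.9637, 52)]  |A|=525.6158
4. ⊥bis P4·P2 via (33.91,32.94): [(32.2856, 40.4207) (55, 12.3652) (55, 52) (41.9637, 52)]  |A|=525.6158
5. ⊥bis P4·P3 via (35.49,27.735): [(32.2856, 40.4207) (47.0999, 22.123) (55, 18.3042) (55, 52) (41.9637, 52)]  |A|=502.1564
6. ⊥bis P4·P5 via (44.86,34.73): [(32.2856, 40.4207) (40.0749, 30.7998) (55, 43.0585) (55, 52) (41.9637, 52)]  |A|=296.5659
7. ⊥bis P4·P6 via (25.54,27.785): [(32.2856, 40.4207) (40.0749, 30.7998) (55, 43.0585) (55, 52) (41.9637, 52)]  |A|=296.5659
8. ⊥bis P4·P7 via (24.465,33.125): [(32.2856, 40.4207) (40.0749, 30.7998) (55, 43.0585) (55, 52) (41.9637, 52)]  |A|=296.5659
9. canonical 5-gon: [(32.2856, 40.4207) (40.0749, 30.7998) (55, 43.0585) (55, 52) (41.9637, 52)]
10. shoelace: 296.5659

Area of P4's cell: 296.5659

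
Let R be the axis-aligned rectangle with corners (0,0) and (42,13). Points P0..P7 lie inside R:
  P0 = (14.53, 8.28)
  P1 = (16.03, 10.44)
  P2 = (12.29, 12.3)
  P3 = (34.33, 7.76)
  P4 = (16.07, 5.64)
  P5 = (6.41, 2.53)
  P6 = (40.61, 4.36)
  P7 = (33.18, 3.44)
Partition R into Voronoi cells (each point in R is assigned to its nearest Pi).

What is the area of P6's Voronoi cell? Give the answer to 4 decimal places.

1. box [0,42]×[0,13]: [(0, 0) (42, 0) (42, 13) (0, 13)]
2. ⊥bis P6·P0 via (27.57,6.32): [(26.6201, 0) (42, 0) (42, 13) (28.574, 13)]  |A|=187.2383
3. ⊥bis P6·P1 via (28.32,7.4): [(26.8222, 1.3446) (26.6201, 0) (42, 0) (42, 13) (29.7052, 13)]  |A|=180.6463
4. ⊥bis P6·P2 via (26.45,8.33): [(26.8222, 1.3446) (26.6201, 0) (42, 0) (42, 13) (29.7052, 13)]  |A|=180.6463
5. ⊥bis P6·P3 via (37.47,6.06): [(34.1891, 0) (42, 0) (42, 13) (41.2273, 13)]  |A|=55.7932
6. ⊥bis P6·P4 via (28.34,5): [(34.1891, 0) (42, 0) (42, 13) (41.2273, 13)]  |A|=55.7932
7. ⊥bis P6·P5 via (23.51,3.445): [(34.1891, 0) (42, 0) (42, 13) (41.2273, 13)]  |A|=55.7932
8. ⊥bis P6·P7 via (36.895,3.9): [(36.7844, 4.7936) (37.3779, 0) (42, 0) (42, 13) (41.2273, 13)]  |A|=48.1503
9. canonical 5-gon: [(36.7844, 4.7936) (37.3779, 0) (42, 0) (42, 13) (41.2273, 13)]
10. shoelace: 48.1503

Area of P6's cell: 48.1503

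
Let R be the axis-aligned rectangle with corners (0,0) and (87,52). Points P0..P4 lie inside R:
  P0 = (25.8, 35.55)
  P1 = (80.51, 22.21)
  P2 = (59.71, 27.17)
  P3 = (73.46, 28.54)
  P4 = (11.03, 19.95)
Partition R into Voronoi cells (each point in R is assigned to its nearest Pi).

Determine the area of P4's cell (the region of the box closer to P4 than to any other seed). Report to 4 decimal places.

Area of P4's cell: 1034.9858

1. box [0,87]×[0,52]: [(0, 0) (87, 0) (87, 52) (0, 52)]
2. ⊥bis P4·P0 via (18.415,27.75): [(0, 45.1852) (0, 0) (47.7244, 0)]  |A|=1078.2192
3. ⊥bis P4·P1 via (45.77,21.08): [(46.4154, 1.2394) (0, 45.1852) (0, 0) (46.4557, 0)]  |A|=1077.4329
4. ⊥bis P4·P2 via (35.37,23.56): [(37.4169, 9.7591) (0, 45.1852) (0, 0) (38.8643, 0)]  |A|=1034.9858
5. ⊥bis P4·P3 via (42.245,24.245): [(37.4169, 9.7591) (0, 45.1852) (0, 0) (38.8643, 0)]  |A|=1034.9858
6. canonical 4-gon: [(37.4169, 9.7591) (0, 45.1852) (0, 0) (38.8643, 0)]
7. shoelace: 1034.9858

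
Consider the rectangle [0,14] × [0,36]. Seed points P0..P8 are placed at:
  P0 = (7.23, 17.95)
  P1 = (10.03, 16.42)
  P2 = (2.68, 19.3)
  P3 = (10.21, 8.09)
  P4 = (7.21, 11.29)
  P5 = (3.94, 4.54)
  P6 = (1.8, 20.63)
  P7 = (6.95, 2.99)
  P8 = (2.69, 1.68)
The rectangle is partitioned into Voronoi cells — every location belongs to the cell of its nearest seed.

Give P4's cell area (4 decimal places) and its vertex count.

1. box [0,14]×[0,36]: [(0, 0) (14, 0) (14, 36) (0, 36)]
2. ⊥bis P4·P0 via (7.22,14.62): [(0, 14.6417) (0, 0) (14, 0) (14, 14.5996)]  |A|=204.6892
3. ⊥bis P4·P1 via (8.62,13.855): [(7.2284, 14.62) (0, 14.6417) (0, 0) (14, 0) (14, 10.8976)]  |A|=192.1548
4. ⊥bis P4·P2 via (4.945,15.295): [(7.2284, 14.62) (3.7698, 14.6304) (0, 12.4984) (0, 0) (14, 0) (14, 10.8976)]  |A|=188.1149
5. ⊥bis P4·P3 via (8.71,9.69): [(11.4773, 12.2843) (7.2284, 14.62) (3.7698, 14.6304) (0, 12.4984) (0, 1.5244)]  |A|=79.631
6. ⊥bis P4·P5 via (5.575,7.915): [(6.3936, 7.5184) (11.4773, 12.2843) (7.2284, 14.62) (3.7698, 14.6304) (0, 12.4984) (0, 10.6158)]  |A|=50.5674
7. ⊥bis P4·P6 via (4.505,15.96): [(6.3936, 7.5184) (11.4773, 12.2843) (7.2284, 14.62) (3.7698, 14.6304) (0, 12.4984) (0, 10.6158)]  |A|=50.5674
8. ⊥bis P4·P7 via (7.08,7.14): [(6.3936, 7.5184) (11.4773, 12.2843) (7.2284, 14.62) (3.7698, 14.6304) (0, 12.4984) (0, 10.6158)]  |A|=50.5674
9. ⊥bis P4·P8 via (4.95,6.485): [(6.3936, 7.5184) (11.4773, 12.2843) (7.2284, 14.62) (3.7698, 14.6304) (0, 12.4984) (0, 10.6158)]  |A|=50.5674
10. canonical 6-gon: [(6.3936, 7.5184) (11.4773, 12.2843) (7.2284, 14.62) (3.7698, 14.6304) (0, 12.4984) (0, 10.6158)]
11. shoelace: 50.5674

Area of P4's cell: 50.5674 (6 vertices)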